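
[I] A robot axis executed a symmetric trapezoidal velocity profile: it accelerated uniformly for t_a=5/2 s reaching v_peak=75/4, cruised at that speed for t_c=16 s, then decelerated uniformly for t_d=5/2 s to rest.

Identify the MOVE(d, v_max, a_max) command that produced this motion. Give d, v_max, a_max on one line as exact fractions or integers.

d=2775/8 v_max=75/4 a_max=15/2

a_max = (75/4)/(5/2) = 15/2
d_a = ½·75/4·5/2 = 375/16; d_c = 75/4·16 = 300
d = 2·375/16 + 300 = 2775/8
t_c = 16 > 0 → v_max = v_peak = 75/4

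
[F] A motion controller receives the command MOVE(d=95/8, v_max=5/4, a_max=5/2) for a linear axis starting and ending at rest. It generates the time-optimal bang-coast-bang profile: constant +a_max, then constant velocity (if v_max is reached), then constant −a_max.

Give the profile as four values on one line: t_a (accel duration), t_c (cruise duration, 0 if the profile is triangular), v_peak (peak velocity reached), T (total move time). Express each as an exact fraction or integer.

t_a=1/2 t_c=9 v_peak=5/4 T=10

vₘ²/aₘ = (5/4)²/(5/2) = 5/8
95/8 ≥ 5/8 so v_max reached
t_a = (5/4)/(5/2) = 1/2; v_peak = 5/4
d_cruise = 95/8 − 5/8 = 45/4; t_c = (45/4)/(5/4) = 9
T = 2·1/2 + 9 = 10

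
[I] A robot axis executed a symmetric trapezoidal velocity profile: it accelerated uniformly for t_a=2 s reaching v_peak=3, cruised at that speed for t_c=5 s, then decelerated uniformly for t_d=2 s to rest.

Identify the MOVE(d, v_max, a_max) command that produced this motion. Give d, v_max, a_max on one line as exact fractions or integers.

a_max = 3/2
d_a = ½·3·2 = 3; d_c = 3·5 = 15
d = 2·3 + 15 = 21
t_c = 5 > 0 so v_max = 3

d=21 v_max=3 a_max=3/2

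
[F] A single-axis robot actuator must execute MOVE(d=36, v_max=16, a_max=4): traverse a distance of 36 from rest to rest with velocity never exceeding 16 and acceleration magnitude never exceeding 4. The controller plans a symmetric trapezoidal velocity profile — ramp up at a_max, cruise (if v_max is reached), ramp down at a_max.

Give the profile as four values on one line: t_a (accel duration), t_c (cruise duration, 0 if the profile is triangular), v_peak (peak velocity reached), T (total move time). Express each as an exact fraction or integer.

v_max²/a_max = 16²/4 = 64
36 < 64 so t_c = 0
v_peak = √(36·4) = √144 = 12
t_a = 12/4 = 3; t_c = 0
T = 2·3 = 6

t_a=3 t_c=0 v_peak=12 T=6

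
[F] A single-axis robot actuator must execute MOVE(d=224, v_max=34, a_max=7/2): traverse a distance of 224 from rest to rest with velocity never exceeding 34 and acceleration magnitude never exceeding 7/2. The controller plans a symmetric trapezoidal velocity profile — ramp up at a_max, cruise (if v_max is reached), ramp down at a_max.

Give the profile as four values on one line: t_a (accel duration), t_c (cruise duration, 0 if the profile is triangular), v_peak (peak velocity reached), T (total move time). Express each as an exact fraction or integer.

t_a=8 t_c=0 v_peak=28 T=16

v_max²/a_max = 34²/(7/2) = 2312/7
224 < 2312/7 ⇒ no cruise
v_peak = √(224·7/2) = √784 = 28
t_a = 28/(7/2) = 8; t_c = 0
T = 2·8 = 16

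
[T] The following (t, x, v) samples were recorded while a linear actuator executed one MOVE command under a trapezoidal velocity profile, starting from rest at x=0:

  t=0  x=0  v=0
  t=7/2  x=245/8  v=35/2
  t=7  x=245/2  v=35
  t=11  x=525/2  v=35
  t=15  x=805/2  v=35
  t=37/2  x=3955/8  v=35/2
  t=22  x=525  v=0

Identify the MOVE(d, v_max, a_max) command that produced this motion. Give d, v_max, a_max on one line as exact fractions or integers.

d=525 v_max=35 a_max=5

final state: t=22, x=525, v=0 → d = 525
a_max = (35/2−0)/(7/2−0) = 5
max v = 35 over t∈[7,15] → v_max = 35
check: 35·(7+8) = 525 ✓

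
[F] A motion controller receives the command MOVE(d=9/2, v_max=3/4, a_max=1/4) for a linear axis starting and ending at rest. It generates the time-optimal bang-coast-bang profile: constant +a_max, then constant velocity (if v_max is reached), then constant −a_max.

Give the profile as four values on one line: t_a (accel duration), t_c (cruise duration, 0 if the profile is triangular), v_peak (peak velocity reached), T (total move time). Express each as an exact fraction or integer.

(v_max)²/a_max = (3/4)²/(1/4) = 9/4
9/2 ≥ 9/4 ⇒ cruise phase
t_a = (3/4)/(1/4) = 3; v_peak = 3/4
d_cruise = 9/2 − 9/4 = 9/4; t_c = (9/4)/(3/4) = 3
T = 2·3 + 3 = 9

t_a=3 t_c=3 v_peak=3/4 T=9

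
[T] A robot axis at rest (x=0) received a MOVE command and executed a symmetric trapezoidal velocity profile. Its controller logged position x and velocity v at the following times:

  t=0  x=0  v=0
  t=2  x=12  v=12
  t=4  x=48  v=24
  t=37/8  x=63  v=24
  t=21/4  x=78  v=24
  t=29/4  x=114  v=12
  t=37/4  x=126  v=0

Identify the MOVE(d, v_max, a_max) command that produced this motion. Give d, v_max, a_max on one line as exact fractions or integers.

d=126 v_max=24 a_max=6

final state: t=37/4, x=126, v=0 → d = 126
a_max = (12−0)/(2−0) = 6
max v = 24 over t∈[4,21/4] → v_max = 24
check: 24·(4+5/4) = 126 ✓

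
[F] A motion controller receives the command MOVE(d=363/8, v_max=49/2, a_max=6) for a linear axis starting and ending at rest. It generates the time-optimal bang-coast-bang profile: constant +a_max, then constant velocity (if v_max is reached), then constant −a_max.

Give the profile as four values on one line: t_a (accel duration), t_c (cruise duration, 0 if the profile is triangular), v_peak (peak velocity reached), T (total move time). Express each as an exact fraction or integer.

t_a=11/4 t_c=0 v_peak=33/2 T=11/2

v_max²/a_max = (49/2)²/6 = 2401/24
363/8 < 2401/24 → triangular
v_peak = √(363/8·6) = √(1089/4) = 33/2
t_a = (33/2)/6 = 11/4; t_c = 0
T = 2·11/4 = 11/2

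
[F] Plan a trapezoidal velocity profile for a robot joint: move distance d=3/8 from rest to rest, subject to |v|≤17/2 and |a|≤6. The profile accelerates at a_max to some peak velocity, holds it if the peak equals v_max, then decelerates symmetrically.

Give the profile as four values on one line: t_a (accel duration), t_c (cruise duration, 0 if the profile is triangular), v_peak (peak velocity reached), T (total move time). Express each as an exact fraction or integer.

v_max²/a_max = (17/2)²/6 = 289/24
3/8 < 289/24 → triangular
v_peak = √(3/8·6) = √(9/4) = 3/2
t_a = (3/2)/6 = 1/4; t_c = 0
T = 2·1/4 = 1/2

t_a=1/4 t_c=0 v_peak=3/2 T=1/2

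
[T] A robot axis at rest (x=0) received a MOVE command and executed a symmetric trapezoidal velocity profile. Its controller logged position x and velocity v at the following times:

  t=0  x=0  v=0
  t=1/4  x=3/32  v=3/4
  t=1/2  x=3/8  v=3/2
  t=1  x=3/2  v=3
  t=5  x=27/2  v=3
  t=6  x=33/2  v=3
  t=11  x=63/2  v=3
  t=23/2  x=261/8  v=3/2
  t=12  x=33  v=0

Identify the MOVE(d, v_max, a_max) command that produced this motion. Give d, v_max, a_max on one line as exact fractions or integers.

final state: t=12, x=33, v=0 → d = 33
a_max = (3/4−0)/(1/4−0) = 3
max v = 3 over t∈[1,11] → v_max = 3
check: 3·(1+10) = 33 ✓

d=33 v_max=3 a_max=3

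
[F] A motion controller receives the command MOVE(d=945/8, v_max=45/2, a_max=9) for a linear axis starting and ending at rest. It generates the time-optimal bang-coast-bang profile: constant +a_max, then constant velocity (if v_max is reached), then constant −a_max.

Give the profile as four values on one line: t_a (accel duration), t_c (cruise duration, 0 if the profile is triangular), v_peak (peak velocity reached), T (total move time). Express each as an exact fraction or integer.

v_max²/a_max = (45/2)²/9 = 225/4
945/8 ≥ 225/4 so v_max reached
t_a = (45/2)/9 = 5/2; v_peak = 45/2
d_cruise = 945/8 − 225/4 = 495/8; t_c = (495/8)/(45/2) = 11/4
T = 2·5/2 + 11/4 = 31/4

t_a=5/2 t_c=11/4 v_peak=45/2 T=31/4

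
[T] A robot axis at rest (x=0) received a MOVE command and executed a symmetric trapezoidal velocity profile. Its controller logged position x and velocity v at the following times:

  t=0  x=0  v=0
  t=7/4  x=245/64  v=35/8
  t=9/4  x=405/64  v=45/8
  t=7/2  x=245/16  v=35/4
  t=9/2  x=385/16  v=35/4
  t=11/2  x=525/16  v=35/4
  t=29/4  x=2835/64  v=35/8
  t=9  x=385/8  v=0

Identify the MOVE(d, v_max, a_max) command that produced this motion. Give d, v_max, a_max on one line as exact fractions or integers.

d=385/8 v_max=35/4 a_max=5/2

final state: t=9, x=385/8, v=0 → d = 385/8
a_max = (35/8−0)/(7/4−0) = 5/2
max v = 35/4 over t∈[7/2,11/2] → v_max = 35/4
check: 35/4·(7/2+2) = 385/8 ✓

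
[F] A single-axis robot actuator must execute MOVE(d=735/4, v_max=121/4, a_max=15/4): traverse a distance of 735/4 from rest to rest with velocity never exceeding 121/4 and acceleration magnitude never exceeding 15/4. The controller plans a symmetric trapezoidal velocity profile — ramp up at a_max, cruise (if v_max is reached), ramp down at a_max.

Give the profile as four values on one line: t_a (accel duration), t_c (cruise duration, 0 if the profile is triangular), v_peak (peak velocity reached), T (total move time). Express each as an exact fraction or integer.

(v_max)²/a_max = (121/4)²/(15/4) = 14641/60
735/4 < 14641/60 so t_c = 0
v_peak = √(735/4·15/4) = √(11025/16) = 105/4
t_a = (105/4)/(15/4) = 7; t_c = 0
T = 2·7 = 14

t_a=7 t_c=0 v_peak=105/4 T=14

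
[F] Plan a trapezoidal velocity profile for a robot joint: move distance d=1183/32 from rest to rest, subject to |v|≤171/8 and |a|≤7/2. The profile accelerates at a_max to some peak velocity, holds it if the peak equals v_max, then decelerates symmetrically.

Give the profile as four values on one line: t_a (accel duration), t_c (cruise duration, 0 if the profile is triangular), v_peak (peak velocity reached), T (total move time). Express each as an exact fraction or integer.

vₘ²/aₘ = (171/8)²/(7/2) = 29241/224
1183/32 < 29241/224 so t_c = 0
v_peak = √(1183/32·7/2) = √(8281/64) = 91/8
t_a = (91/8)/(7/2) = 13/4; t_c = 0
T = 2·13/4 = 13/2

t_a=13/4 t_c=0 v_peak=91/8 T=13/2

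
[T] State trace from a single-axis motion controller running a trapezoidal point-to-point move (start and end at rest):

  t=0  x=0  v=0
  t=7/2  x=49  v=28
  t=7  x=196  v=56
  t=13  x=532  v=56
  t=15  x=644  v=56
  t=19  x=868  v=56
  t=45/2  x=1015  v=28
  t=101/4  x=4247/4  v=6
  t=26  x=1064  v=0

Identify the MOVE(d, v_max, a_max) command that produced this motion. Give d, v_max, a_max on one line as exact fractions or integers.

final state: t=26, x=1064, v=0 → d = 1064
a_max = (28−0)/(7/2−0) = 8
max v = 56 over t∈[7,19] → v_max = 56
check: 56·(7+12) = 1064 ✓

d=1064 v_max=56 a_max=8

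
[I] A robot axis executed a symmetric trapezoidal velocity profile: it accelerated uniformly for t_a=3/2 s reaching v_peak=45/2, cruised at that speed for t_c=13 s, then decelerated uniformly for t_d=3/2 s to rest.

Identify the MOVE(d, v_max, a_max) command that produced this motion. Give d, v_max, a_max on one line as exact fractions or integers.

a_max = (45/2)/(3/2) = 15
d_a = ½·45/2·3/2 = 135/8; d_c = 45/2·13 = 585/2
d = 2·135/8 + 585/2 = 1305/4
t_c = 13 > 0 → v_max = v_peak = 45/2

d=1305/4 v_max=45/2 a_max=15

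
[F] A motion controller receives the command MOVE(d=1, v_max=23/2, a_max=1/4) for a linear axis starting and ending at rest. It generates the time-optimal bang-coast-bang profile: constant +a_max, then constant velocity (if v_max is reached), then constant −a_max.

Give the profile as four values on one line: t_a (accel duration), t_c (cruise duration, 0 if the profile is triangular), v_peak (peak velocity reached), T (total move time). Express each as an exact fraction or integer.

t_a=2 t_c=0 v_peak=1/2 T=4

v_max²/a_max = (23/2)²/(1/4) = 529
1 < 529 ⇒ no cruise
v_peak = √(1·1/4) = √(1/4) = 1/2
t_a = (1/2)/(1/4) = 2; t_c = 0
T = 2·2 = 4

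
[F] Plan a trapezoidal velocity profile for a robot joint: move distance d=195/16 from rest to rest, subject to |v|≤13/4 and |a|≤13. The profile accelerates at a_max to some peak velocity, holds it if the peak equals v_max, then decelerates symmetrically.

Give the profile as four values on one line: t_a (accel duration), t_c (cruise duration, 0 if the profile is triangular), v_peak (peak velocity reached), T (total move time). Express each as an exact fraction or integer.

v_max²/a_max = (13/4)²/13 = 13/16
195/16 ≥ 13/16 → trapezoidal
t_a = (13/4)/13 = 1/4; v_peak = 13/4
d_cruise = 195/16 − 13/16 = 91/8; t_c = (91/8)/(13/4) = 7/2
T = 2·1/4 + 7/2 = 4

t_a=1/4 t_c=7/2 v_peak=13/4 T=4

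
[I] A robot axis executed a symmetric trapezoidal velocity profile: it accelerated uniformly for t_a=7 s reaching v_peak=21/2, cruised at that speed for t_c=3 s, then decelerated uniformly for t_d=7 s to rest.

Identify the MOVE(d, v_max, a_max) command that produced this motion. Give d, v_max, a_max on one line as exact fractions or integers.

a_max = (21/2)/7 = 3/2
d_a = ½·21/2·7 = 147/4; d_c = 21/2·3 = 63/2
d = 2·147/4 + 63/2 = 105
t_c = 3 > 0 → v_max = v_peak = 21/2

d=105 v_max=21/2 a_max=3/2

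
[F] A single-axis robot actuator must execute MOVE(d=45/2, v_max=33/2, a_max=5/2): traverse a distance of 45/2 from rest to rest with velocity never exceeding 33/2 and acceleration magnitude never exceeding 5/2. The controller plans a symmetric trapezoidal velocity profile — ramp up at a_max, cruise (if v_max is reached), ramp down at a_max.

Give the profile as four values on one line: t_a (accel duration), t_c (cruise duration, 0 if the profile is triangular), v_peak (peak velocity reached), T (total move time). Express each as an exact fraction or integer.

t_a=3 t_c=0 v_peak=15/2 T=6

v_max²/a_max = (33/2)²/(5/2) = 1089/10
45/2 < 1089/10 → triangular
v_peak = √(45/2·5/2) = √(225/4) = 15/2
t_a = (15/2)/(5/2) = 3; t_c = 0
T = 2·3 = 6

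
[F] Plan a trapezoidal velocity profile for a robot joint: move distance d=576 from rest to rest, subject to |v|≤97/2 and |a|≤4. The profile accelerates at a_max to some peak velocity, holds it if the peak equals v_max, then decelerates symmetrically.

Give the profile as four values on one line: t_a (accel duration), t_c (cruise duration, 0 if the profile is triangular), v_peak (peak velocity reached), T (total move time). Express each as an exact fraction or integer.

t_a=12 t_c=0 v_peak=48 T=24

(v_max)²/a_max = (97/2)²/4 = 9409/16
576 < 9409/16 → triangular
v_peak = √(576·4) = √2304 = 48
t_a = 48/4 = 12; t_c = 0
T = 2·12 = 24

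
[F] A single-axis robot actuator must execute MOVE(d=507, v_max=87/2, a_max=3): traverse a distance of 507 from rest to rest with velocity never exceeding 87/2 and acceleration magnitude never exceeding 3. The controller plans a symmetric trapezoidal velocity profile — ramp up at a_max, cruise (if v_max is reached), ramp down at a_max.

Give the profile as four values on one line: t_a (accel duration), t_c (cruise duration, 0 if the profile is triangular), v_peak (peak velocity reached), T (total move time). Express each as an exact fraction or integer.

v_max²/a_max = (87/2)²/3 = 2523/4
507 < 2523/4 ⇒ no cruise
v_peak = √(507·3) = √1521 = 39
t_a = 39/3 = 13; t_c = 0
T = 2·13 = 26

t_a=13 t_c=0 v_peak=39 T=26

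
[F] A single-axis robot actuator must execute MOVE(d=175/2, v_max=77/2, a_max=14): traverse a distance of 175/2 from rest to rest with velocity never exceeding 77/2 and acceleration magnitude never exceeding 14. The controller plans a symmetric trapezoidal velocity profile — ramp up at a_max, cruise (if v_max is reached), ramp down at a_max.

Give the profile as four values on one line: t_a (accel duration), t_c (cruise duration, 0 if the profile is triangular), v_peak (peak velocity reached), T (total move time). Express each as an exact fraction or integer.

t_a=5/2 t_c=0 v_peak=35 T=5

v_max²/a_max = (77/2)²/14 = 847/8
175/2 < 847/8 → triangular
v_peak = √(175/2·14) = √1225 = 35
t_a = 35/14 = 5/2; t_c = 0
T = 2·5/2 = 5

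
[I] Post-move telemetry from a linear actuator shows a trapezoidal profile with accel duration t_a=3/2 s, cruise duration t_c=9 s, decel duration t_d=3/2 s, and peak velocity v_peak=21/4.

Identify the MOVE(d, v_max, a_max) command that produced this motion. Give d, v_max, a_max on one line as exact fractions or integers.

a_max = (21/4)/(3/2) = 7/2
d_a = ½·21/4·3/2 = 63/16; d_c = 21/4·9 = 189/4
d = 2·63/16 + 189/4 = 441/8
t_c = 9 > 0 ⇒ limit active, v_max = 21/4

d=441/8 v_max=21/4 a_max=7/2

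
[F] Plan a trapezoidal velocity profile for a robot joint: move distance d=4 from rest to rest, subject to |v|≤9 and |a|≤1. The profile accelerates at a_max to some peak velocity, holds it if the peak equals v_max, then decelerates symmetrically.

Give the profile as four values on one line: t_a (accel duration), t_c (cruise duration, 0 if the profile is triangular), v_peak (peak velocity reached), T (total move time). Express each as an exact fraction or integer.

t_a=2 t_c=0 v_peak=2 T=4

(v_max)²/a_max = 9²/1 = 81
4 < 81 ⇒ no cruise
v_peak = √(4·1) = √4 = 2
t_a = 2/1 = 2; t_c = 0
T = 2·2 = 4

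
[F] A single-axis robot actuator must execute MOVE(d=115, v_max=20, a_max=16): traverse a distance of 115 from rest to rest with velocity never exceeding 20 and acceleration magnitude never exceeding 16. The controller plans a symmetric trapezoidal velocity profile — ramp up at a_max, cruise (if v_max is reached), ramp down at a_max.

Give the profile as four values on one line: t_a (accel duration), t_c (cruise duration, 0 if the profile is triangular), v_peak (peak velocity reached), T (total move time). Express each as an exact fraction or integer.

t_a=5/4 t_c=9/2 v_peak=20 T=7

v_max²/a_max = 20²/16 = 25
115 ≥ 25 → trapezoidal
t_a = 20/16 = 5/4; v_peak = 20
d_cruise = 115 − 25 = 90; t_c = 90/20 = 9/2
T = 2·5/4 + 9/2 = 7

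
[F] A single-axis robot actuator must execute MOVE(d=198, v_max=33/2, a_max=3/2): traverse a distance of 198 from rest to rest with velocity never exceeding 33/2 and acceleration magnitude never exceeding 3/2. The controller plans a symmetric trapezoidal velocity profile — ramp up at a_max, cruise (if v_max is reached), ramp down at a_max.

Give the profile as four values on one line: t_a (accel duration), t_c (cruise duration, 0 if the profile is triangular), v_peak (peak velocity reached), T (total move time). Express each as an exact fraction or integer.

t_a=11 t_c=1 v_peak=33/2 T=23

vₘ²/aₘ = (33/2)²/(3/2) = 363/2
198 ≥ 363/2 ⇒ cruise phase
t_a = (33/2)/(3/2) = 11; v_peak = 33/2
d_cruise = 198 − 363/2 = 33/2; t_c = (33/2)/(33/2) = 1
T = 2·11 + 1 = 23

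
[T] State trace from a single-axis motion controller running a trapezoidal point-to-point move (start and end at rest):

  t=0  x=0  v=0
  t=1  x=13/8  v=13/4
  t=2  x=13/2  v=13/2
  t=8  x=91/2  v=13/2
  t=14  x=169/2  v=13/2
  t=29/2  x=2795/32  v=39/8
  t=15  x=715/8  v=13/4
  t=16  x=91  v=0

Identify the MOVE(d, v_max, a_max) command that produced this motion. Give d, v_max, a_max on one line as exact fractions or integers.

final state: t=16, x=91, v=0 → d = 91
a_max = (13/4−0)/(1−0) = 13/4
max v = 13/2 over t∈[2,14] → v_max = 13/2
check: 13/2·(2+12) = 91 ✓

d=91 v_max=13/2 a_max=13/4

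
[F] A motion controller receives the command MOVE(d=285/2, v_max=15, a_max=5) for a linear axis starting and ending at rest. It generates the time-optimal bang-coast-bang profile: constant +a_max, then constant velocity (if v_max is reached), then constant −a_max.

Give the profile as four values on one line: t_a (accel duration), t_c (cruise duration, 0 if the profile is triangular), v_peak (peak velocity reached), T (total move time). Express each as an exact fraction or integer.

(v_max)²/a_max = 15²/5 = 45
285/2 ≥ 45 so v_max reached
t_a = 15/5 = 3; v_peak = 15
d_cruise = 285/2 − 45 = 195/2; t_c = (195/2)/15 = 13/2
T = 2·3 + 13/2 = 25/2

t_a=3 t_c=13/2 v_peak=15 T=25/2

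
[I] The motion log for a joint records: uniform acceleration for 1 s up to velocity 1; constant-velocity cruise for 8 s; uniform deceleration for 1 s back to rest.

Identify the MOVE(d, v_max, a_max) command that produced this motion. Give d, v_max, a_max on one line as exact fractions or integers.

d=9 v_max=1 a_max=1

a_max = 1/1 = 1
d_a = ½·1·1 = 1/2; d_c = 1·8 = 8
d = 2·1/2 + 8 = 9
t_c = 8 > 0 ⇒ limit active, v_max = 1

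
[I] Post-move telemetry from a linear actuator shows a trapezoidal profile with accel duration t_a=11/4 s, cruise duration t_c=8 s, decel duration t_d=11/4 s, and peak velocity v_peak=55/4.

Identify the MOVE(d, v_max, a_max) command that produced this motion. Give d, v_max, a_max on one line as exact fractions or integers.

a_max = (55/4)/(11/4) = 5
d_a = ½·55/4·11/4 = 605/32; d_c = 55/4·8 = 110
d = 2·605/32 + 110 = 2365/16
t_c = 8 > 0 so v_max = 55/4

d=2365/16 v_max=55/4 a_max=5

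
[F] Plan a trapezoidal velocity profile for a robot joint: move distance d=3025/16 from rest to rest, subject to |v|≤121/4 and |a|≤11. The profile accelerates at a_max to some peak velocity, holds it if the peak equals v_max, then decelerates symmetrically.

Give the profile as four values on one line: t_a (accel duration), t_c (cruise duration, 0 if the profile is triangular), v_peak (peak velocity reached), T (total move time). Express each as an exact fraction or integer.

t_a=11/4 t_c=7/2 v_peak=121/4 T=9

(v_max)²/a_max = (121/4)²/11 = 1331/16
3025/16 ≥ 1331/16 ⇒ cruise phase
t_a = (121/4)/11 = 11/4; v_peak = 121/4
d_cruise = 3025/16 − 1331/16 = 847/8; t_c = (847/8)/(121/4) = 7/2
T = 2·11/4 + 7/2 = 9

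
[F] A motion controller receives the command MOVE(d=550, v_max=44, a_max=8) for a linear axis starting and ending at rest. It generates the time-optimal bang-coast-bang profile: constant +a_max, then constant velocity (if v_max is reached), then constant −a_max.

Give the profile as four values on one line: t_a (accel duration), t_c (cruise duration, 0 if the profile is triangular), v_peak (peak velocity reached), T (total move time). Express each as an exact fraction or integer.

vₘ²/aₘ = 44²/8 = 242
550 ≥ 242 → trapezoidal
t_a = 44/8 = 11/2; v_peak = 44
d_cruise = 550 − 242 = 308; t_c = 308/44 = 7
T = 2·11/2 + 7 = 18

t_a=11/2 t_c=7 v_peak=44 T=18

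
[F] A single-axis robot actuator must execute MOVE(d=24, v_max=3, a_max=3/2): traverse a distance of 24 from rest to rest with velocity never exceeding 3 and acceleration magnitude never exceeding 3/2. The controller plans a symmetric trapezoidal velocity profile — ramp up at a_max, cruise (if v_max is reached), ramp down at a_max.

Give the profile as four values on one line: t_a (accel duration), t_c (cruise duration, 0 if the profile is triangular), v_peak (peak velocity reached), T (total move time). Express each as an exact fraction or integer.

(v_max)²/a_max = 3²/(3/2) = 6
24 ≥ 6 ⇒ cruise phase
t_a = 3/(3/2) = 2; v_peak = 3
d_cruise = 24 − 6 = 18; t_c = 18/3 = 6
T = 2·2 + 6 = 10

t_a=2 t_c=6 v_peak=3 T=10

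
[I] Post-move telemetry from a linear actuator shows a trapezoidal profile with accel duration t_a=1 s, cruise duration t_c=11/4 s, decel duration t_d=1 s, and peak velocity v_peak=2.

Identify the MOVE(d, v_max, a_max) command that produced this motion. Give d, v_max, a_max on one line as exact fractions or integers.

d=15/2 v_max=2 a_max=2

a_max = 2/1 = 2
d_a = ½·2·1 = 1; d_c = 2·11/4 = 11/2
d = 2·1 + 11/2 = 15/2
t_c = 11/4 > 0 → v_max = v_peak = 2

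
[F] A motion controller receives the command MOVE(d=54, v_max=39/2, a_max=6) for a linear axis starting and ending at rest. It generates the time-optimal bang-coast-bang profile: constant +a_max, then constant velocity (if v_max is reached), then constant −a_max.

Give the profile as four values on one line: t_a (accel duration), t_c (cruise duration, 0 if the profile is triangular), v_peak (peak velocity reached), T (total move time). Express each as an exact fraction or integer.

v_max²/a_max = (39/2)²/6 = 507/8
54 < 507/8 ⇒ no cruise
v_peak = √(54·6) = √324 = 18
t_a = 18/6 = 3; t_c = 0
T = 2·3 = 6

t_a=3 t_c=0 v_peak=18 T=6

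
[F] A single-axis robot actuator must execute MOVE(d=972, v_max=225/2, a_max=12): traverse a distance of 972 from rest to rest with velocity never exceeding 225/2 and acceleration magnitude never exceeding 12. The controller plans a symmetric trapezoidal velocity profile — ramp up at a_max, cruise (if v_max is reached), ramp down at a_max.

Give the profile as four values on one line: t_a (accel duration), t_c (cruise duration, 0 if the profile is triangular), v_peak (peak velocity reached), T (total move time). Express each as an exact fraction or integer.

t_a=9 t_c=0 v_peak=108 T=18

(v_max)²/a_max = (225/2)²/12 = 16875/16
972 < 16875/16 so t_c = 0
v_peak = √(972·12) = √11664 = 108
t_a = 108/12 = 9; t_c = 0
T = 2·9 = 18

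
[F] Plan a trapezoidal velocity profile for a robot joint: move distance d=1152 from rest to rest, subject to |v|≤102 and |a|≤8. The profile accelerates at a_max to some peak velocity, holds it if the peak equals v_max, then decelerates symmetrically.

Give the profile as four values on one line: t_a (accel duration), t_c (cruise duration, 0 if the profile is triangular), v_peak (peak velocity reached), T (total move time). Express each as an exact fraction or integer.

(v_max)²/a_max = 102²/8 = 2601/2
1152 < 2601/2 ⇒ no cruise
v_peak = √(1152·8) = √9216 = 96
t_a = 96/8 = 12; t_c = 0
T = 2·12 = 24

t_a=12 t_c=0 v_peak=96 T=24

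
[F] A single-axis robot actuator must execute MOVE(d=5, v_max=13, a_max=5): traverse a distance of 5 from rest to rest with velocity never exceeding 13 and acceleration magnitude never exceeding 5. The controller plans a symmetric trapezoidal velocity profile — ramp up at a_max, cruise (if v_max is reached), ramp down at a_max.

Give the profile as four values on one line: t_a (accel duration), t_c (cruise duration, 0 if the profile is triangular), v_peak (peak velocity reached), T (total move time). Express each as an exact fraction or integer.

(v_max)²/a_max = 13²/5 = 169/5
5 < 169/5 → triangular
v_peak = √(5·5) = √25 = 5
t_a = 5/5 = 1; t_c = 0
T = 2·1 = 2

t_a=1 t_c=0 v_peak=5 T=2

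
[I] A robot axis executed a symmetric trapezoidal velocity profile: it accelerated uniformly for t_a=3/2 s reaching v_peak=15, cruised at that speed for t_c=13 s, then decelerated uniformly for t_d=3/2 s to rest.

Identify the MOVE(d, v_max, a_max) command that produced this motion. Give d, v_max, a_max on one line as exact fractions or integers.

a_max = 15/(3/2) = 10
d_a = ½·15·3/2 = 45/4; d_c = 15·13 = 195
d = 2·45/4 + 195 = 435/2
t_c = 13 > 0 → v_max = v_peak = 15

d=435/2 v_max=15 a_max=10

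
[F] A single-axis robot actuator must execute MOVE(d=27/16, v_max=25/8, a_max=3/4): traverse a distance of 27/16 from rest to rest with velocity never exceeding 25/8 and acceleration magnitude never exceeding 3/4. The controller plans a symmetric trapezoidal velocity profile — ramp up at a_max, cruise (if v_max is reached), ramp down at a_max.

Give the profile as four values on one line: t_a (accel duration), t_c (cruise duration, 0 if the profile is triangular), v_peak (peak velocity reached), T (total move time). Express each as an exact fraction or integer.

(v_max)²/a_max = (25/8)²/(3/4) = 625/48
27/16 < 625/48 ⇒ no cruise
v_peak = √(27/16·3/4) = √(81/64) = 9/8
t_a = (9/8)/(3/4) = 3/2; t_c = 0
T = 2·3/2 = 3

t_a=3/2 t_c=0 v_peak=9/8 T=3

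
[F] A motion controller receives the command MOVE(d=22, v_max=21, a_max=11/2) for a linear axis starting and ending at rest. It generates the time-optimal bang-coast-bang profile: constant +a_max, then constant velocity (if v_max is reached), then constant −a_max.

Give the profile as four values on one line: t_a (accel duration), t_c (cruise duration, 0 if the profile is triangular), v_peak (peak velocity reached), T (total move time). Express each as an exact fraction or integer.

vₘ²/aₘ = 21²/(11/2) = 882/11
22 < 882/11 so t_c = 0
v_peak = √(22·11/2) = √121 = 11
t_a = 11/(11/2) = 2; t_c = 0
T = 2·2 = 4

t_a=2 t_c=0 v_peak=11 T=4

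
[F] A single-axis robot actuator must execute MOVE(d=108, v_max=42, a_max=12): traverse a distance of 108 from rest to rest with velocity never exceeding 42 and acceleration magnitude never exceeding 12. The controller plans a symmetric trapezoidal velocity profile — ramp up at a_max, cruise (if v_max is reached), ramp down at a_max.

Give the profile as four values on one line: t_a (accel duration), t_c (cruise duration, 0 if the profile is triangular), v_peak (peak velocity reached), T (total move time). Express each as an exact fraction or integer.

t_a=3 t_c=0 v_peak=36 T=6

(v_max)²/a_max = 42²/12 = 147
108 < 147 ⇒ no cruise
v_peak = √(108·12) = √1296 = 36
t_a = 36/12 = 3; t_c = 0
T = 2·3 = 6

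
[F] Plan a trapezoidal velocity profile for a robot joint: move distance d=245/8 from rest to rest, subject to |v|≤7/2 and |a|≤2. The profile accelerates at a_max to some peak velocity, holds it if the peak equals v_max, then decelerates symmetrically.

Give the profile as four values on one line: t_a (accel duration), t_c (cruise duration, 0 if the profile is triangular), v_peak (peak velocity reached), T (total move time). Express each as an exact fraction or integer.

t_a=7/4 t_c=7 v_peak=7/2 T=21/2

vₘ²/aₘ = (7/2)²/2 = 49/8
245/8 ≥ 49/8 → trapezoidal
t_a = (7/2)/2 = 7/4; v_peak = 7/2
d_cruise = 245/8 − 49/8 = 49/2; t_c = (49/2)/(7/2) = 7
T = 2·7/4 + 7 = 21/2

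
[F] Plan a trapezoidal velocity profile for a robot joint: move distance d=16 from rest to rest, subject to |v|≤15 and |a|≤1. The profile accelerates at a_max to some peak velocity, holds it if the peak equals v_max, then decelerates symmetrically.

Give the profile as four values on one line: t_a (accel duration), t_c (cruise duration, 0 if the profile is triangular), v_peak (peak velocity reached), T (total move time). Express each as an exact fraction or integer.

vₘ²/aₘ = 15²/1 = 225
16 < 225 ⇒ no cruise
v_peak = √(16·1) = √16 = 4
t_a = 4/1 = 4; t_c = 0
T = 2·4 = 8

t_a=4 t_c=0 v_peak=4 T=8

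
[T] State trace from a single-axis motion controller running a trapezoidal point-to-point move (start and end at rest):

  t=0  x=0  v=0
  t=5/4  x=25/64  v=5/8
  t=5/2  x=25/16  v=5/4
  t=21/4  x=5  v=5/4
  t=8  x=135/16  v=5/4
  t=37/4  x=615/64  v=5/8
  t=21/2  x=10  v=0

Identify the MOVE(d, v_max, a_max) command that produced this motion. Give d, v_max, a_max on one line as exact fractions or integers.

d=10 v_max=5/4 a_max=1/2

final state: t=21/2, x=10, v=0 → d = 10
a_max = (5/8−0)/(5/4−0) = 1/2
max v = 5/4 over t∈[5/2,8] → v_max = 5/4
check: 5/4·(5/2+11/2) = 10 ✓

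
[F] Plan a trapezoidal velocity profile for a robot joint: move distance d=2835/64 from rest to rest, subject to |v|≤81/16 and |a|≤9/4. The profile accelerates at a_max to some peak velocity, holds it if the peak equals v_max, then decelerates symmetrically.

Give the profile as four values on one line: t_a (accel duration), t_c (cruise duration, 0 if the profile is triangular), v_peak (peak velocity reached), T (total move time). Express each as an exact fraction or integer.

t_a=9/4 t_c=13/2 v_peak=81/16 T=11

v_max²/a_max = (81/16)²/(9/4) = 729/64
2835/64 ≥ 729/64 so v_max reached
t_a = (81/16)/(9/4) = 9/4; v_peak = 81/16
d_cruise = 2835/64 − 729/64 = 1053/32; t_c = (1053/32)/(81/16) = 13/2
T = 2·9/4 + 13/2 = 11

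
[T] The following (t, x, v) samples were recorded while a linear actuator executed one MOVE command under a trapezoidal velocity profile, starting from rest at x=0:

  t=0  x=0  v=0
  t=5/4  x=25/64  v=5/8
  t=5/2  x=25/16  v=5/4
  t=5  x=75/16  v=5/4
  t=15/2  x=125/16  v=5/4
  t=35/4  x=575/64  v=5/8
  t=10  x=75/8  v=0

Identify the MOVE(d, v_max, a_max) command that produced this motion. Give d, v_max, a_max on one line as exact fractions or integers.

d=75/8 v_max=5/4 a_max=1/2

final state: t=10, x=75/8, v=0 → d = 75/8
a_max = (5/8−0)/(5/4−0) = 1/2
max v = 5/4 over t∈[5/2,15/2] → v_max = 5/4
check: 5/4·(5/2+5) = 75/8 ✓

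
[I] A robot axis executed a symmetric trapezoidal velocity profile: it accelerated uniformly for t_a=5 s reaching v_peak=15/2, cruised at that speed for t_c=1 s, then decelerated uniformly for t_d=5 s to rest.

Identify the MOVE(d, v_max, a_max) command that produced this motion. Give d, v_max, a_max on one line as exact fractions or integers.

d=45 v_max=15/2 a_max=3/2

a_max = (15/2)/5 = 3/2
d_a = ½·15/2·5 = 75/4; d_c = 15/2·1 = 15/2
d = 2·75/4 + 15/2 = 45
t_c = 1 > 0 so v_max = 15/2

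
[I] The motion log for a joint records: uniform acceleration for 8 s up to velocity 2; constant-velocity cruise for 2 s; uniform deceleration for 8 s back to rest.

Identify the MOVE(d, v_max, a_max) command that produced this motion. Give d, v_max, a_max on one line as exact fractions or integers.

d=20 v_max=2 a_max=1/4

a_max = 2/8 = 1/4
d_a = ½·2·8 = 8; d_c = 2·2 = 4
d = 2·8 + 4 = 20
t_c = 2 > 0 ⇒ limit active, v_max = 2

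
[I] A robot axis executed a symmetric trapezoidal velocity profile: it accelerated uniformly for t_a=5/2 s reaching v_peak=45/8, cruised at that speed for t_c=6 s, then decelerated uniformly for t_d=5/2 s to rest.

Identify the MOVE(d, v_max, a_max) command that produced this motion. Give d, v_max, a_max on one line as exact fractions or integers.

a_max = (45/8)/(5/2) = 9/4
d_a = ½·45/8·5/2 = 225/32; d_c = 45/8·6 = 135/4
d = 2·225/32 + 135/4 = 765/16
t_c = 6 > 0 → v_max = v_peak = 45/8

d=765/16 v_max=45/8 a_max=9/4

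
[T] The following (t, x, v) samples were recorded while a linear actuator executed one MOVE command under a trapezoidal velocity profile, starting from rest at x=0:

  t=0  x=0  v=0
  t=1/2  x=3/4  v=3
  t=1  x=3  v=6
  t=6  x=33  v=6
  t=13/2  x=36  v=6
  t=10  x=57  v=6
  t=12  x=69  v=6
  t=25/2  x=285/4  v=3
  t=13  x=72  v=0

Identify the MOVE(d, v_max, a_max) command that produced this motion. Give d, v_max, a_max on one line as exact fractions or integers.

d=72 v_max=6 a_max=6

final state: t=13, x=72, v=0 → d = 72
a_max = (3−0)/(1/2−0) = 6
max v = 6 over t∈[1,12] → v_max = 6
check: 6·(1+11) = 72 ✓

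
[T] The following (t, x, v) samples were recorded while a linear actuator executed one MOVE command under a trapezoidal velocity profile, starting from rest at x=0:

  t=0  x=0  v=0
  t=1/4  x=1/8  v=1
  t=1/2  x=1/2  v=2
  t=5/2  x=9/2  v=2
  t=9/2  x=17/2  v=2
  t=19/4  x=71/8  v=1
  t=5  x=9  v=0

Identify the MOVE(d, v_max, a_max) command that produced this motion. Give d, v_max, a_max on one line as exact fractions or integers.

final state: t=5, x=9, v=0 → d = 9
a_max = (1−0)/(1/4−0) = 4
max v = 2 over t∈[1/2,9/2] → v_max = 2
check: 2·(1/2+4) = 9 ✓

d=9 v_max=2 a_max=4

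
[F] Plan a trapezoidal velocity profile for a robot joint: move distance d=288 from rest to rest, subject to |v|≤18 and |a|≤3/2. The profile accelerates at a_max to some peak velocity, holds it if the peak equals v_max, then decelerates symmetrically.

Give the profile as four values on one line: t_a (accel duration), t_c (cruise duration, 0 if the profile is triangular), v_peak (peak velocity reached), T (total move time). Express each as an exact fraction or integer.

vₘ²/aₘ = 18²/(3/2) = 216
288 ≥ 216 → trapezoidal
t_a = 18/(3/2) = 12; v_peak = 18
d_cruise = 288 − 216 = 72; t_c = 72/18 = 4
T = 2·12 + 4 = 28

t_a=12 t_c=4 v_peak=18 T=28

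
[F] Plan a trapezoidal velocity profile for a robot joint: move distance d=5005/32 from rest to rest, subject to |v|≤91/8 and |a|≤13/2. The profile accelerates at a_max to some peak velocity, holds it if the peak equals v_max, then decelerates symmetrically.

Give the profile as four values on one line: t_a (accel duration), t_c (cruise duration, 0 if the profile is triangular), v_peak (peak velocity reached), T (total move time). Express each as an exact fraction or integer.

vₘ²/aₘ = (91/8)²/(13/2) = 637/32
5005/32 ≥ 637/32 so v_max reached
t_a = (91/8)/(13/2) = 7/4; v_peak = 91/8
d_cruise = 5005/32 − 637/32 = 273/2; t_c = (273/2)/(91/8) = 12
T = 2·7/4 + 12 = 31/2

t_a=7/4 t_c=12 v_peak=91/8 T=31/2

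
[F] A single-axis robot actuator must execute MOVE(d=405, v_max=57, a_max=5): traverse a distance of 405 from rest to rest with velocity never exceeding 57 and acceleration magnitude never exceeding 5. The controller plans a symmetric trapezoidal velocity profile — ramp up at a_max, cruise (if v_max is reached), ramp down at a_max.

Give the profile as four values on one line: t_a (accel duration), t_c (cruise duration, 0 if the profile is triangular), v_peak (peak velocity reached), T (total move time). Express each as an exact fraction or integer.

(v_max)²/a_max = 57²/5 = 3249/5
405 < 3249/5 so t_c = 0
v_peak = √(405·5) = √2025 = 45
t_a = 45/5 = 9; t_c = 0
T = 2·9 = 18

t_a=9 t_c=0 v_peak=45 T=18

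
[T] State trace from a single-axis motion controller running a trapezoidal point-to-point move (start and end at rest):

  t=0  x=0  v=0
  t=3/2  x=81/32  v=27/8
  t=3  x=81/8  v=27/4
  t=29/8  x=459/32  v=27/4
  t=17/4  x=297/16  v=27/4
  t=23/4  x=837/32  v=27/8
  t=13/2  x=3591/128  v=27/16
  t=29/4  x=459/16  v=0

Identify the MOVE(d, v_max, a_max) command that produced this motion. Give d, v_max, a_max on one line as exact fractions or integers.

final state: t=29/4, x=459/16, v=0 → d = 459/16
a_max = (27/8−0)/(3/2−0) = 9/4
max v = 27/4 over t∈[3,17/4] → v_max = 27/4
check: 27/4·(3+5/4) = 459/16 ✓

d=459/16 v_max=27/4 a_max=9/4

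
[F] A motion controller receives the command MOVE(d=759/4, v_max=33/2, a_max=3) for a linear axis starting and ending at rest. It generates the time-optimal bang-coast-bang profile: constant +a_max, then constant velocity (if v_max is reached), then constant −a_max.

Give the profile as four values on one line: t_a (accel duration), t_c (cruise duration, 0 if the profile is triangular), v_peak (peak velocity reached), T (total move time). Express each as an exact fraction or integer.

v_max²/a_max = (33/2)²/3 = 363/4
759/4 ≥ 363/4 → trapezoidal
t_a = (33/2)/3 = 11/2; v_peak = 33/2
d_cruise = 759/4 − 363/4 = 99; t_c = 99/(33/2) = 6
T = 2·11/2 + 6 = 17

t_a=11/2 t_c=6 v_peak=33/2 T=17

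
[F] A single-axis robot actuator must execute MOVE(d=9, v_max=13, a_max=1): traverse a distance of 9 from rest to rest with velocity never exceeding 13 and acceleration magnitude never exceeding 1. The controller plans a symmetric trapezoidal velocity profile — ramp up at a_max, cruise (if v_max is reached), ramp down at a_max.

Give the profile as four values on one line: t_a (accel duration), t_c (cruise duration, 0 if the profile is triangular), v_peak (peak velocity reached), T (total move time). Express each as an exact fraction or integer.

(v_max)²/a_max = 13²/1 = 169
9 < 169 → triangular
v_peak = √(9·1) = √9 = 3
t_a = 3/1 = 3; t_c = 0
T = 2·3 = 6

t_a=3 t_c=0 v_peak=3 T=6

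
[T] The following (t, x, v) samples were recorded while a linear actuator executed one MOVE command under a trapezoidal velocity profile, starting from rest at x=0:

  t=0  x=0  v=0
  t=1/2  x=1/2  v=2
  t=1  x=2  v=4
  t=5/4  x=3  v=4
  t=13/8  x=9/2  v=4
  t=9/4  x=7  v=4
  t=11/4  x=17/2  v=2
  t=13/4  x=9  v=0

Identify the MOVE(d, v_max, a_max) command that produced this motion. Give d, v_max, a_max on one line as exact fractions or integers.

final state: t=13/4, x=9, v=0 → d = 9
a_max = (2−0)/(1/2−0) = 4
max v = 4 over t∈[1,9/4] → v_max = 4
check: 4·(1+5/4) = 9 ✓

d=9 v_max=4 a_max=4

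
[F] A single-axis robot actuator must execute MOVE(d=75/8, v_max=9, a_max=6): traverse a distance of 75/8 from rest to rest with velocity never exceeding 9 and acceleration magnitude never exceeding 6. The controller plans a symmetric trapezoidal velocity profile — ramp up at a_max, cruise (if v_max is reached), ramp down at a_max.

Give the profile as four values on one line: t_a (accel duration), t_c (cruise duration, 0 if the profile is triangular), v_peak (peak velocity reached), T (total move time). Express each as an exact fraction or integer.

vₘ²/aₘ = 9²/6 = 27/2
75/8 < 27/2 so t_c = 0
v_peak = √(75/8·6) = √(225/4) = 15/2
t_a = (15/2)/6 = 5/4; t_c = 0
T = 2·5/4 = 5/2

t_a=5/4 t_c=0 v_peak=15/2 T=5/2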